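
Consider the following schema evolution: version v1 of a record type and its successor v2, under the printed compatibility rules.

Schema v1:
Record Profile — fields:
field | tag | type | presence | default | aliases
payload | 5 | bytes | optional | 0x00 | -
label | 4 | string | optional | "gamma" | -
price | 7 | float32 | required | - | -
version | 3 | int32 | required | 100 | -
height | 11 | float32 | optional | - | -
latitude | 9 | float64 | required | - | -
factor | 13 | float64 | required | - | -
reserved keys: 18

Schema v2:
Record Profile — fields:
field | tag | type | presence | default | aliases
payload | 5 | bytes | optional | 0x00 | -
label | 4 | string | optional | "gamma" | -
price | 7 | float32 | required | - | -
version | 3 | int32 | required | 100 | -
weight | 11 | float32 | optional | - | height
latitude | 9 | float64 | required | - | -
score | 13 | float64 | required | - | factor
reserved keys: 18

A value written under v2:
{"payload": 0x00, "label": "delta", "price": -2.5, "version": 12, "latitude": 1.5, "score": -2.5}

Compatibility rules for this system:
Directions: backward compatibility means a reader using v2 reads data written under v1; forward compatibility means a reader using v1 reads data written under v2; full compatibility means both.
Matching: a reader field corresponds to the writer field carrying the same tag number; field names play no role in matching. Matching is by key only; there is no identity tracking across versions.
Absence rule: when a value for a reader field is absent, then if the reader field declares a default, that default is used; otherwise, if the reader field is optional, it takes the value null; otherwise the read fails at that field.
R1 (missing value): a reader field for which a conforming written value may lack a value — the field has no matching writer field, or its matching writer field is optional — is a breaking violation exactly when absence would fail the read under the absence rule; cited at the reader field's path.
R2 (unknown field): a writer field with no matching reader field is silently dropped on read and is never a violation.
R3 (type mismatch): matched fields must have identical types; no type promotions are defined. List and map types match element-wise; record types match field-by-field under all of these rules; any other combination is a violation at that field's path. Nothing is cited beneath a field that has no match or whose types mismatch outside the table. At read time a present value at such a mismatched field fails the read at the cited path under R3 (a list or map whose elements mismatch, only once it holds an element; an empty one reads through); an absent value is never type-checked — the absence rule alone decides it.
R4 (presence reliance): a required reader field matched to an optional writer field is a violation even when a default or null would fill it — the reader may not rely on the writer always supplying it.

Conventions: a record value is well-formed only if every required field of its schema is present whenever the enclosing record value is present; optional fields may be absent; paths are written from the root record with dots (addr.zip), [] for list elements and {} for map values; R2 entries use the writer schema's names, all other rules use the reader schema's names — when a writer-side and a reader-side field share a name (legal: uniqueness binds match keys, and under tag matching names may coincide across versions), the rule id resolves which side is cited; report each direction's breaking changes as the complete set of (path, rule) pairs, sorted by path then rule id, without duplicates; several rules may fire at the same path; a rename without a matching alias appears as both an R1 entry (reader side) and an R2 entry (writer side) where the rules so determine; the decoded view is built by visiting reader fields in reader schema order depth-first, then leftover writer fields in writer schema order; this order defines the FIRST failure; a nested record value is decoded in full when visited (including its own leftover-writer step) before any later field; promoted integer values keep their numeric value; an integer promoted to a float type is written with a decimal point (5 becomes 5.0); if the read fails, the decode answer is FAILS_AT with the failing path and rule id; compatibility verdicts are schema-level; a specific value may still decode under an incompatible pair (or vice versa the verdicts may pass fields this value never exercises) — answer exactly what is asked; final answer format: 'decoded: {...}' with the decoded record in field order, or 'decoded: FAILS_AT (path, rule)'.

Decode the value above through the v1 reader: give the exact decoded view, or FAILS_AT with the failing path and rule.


decoded: {"payload": 0x00, "label": "delta", "price": -2.5, "version": 12, "height": null, "latitude": 1.5, "factor": -2.5}

the writer's type comes first in each Profile pair
migrating the Profile value to v1:
  payload := 0x00
  label := "delta"
  price := -2.5
  version := 12
  height := null (absent, optional -> null)
  latitude := 1.5
  factor := -2.5 (from writer score)
  => decoded: {"payload": 0x00, "label": "delta", "price": -2.5, "version": 12, "height": null, "latitude": 1.5, "factor": -2.5}
diffs on Profile not affecting the asked answer:
  renamed field factor to score in record Profile (alias factor declared on the renamed field) -> no rule fires on it and the decoded Profile view is identical with or without it
  renamed field height to weight in record Profile (alias height declared on the renamed field) -> no rule fires on it and the decoded Profile view is identical with or without it


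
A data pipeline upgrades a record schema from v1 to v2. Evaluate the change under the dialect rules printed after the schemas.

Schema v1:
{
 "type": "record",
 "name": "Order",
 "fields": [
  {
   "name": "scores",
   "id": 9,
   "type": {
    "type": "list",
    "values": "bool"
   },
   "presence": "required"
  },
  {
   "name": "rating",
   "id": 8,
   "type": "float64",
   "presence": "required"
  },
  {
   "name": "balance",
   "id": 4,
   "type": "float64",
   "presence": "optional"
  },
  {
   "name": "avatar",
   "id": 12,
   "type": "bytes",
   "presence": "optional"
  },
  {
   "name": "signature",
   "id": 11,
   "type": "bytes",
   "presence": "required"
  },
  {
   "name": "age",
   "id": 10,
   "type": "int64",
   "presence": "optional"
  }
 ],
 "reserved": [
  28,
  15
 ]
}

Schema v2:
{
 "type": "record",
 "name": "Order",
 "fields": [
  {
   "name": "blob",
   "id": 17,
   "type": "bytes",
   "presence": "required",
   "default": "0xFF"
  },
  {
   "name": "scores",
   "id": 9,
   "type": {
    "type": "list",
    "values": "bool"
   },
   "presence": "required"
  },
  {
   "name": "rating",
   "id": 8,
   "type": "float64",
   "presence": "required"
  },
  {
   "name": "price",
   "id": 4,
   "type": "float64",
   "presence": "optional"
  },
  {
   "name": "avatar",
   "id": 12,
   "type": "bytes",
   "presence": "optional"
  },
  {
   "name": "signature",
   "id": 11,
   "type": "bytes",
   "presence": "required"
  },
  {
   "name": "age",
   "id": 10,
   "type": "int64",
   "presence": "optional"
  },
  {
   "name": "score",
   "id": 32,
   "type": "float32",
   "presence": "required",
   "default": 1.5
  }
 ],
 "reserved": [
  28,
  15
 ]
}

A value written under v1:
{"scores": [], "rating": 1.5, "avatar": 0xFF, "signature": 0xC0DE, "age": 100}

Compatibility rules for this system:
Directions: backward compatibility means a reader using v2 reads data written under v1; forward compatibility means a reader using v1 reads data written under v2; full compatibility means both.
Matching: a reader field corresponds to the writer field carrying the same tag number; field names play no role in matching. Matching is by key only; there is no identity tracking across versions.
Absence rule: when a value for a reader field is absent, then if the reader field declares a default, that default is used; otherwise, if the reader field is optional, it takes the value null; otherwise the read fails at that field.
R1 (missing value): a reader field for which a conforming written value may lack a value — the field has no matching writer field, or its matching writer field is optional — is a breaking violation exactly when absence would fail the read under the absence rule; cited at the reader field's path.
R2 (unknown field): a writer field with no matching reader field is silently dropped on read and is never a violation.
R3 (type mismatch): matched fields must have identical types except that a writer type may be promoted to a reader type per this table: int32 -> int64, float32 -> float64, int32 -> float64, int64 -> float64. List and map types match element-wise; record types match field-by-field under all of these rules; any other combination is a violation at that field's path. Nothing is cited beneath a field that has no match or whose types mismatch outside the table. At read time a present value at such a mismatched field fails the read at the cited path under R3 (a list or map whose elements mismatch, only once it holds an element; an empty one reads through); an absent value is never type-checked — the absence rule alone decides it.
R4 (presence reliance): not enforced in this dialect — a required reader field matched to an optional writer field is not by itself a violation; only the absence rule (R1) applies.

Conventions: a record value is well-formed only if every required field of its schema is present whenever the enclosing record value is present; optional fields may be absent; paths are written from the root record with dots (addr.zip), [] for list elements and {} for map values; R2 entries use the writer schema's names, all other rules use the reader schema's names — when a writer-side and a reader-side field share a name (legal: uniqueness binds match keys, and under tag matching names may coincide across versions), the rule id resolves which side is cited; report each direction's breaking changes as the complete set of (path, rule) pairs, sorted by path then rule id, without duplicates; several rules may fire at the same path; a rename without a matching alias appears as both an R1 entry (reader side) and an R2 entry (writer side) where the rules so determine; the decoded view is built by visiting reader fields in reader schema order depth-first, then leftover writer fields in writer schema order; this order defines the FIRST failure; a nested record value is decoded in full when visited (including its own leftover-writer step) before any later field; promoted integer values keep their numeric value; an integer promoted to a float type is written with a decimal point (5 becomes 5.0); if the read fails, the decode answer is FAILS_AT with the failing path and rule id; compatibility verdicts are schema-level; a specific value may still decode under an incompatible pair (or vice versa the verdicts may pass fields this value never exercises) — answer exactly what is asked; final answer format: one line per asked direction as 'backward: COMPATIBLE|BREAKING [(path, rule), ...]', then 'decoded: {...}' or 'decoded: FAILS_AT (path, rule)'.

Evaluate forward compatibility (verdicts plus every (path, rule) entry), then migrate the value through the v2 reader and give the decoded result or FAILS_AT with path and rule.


each type pair in Order: writer, then reader
forward for Order (reader v1, writer v2):
  scores <- scores (list<bool> -> list<bool>, writer required)
  rating <- rating (float64 -> float64, writer required)
  balance <- price (float64 -> float64, writer optional)
  avatar <- avatar (bytes -> bytes, writer optional)
  signature <- signature (bytes -> bytes, writer required)
  age <- age (int64 -> int64, writer optional)
  blob (writer side), unknown to reader
  score (writer side), unknown to reader
  => no violations; forward on Order: COMPATIBLE
decode (reader v2):
  blob := 0xFF (no value, default fills)
  scores := []
  rating := 1.5
  price := null (not supplied -> null)
  avatar := 0xFF
  signature := 0xC0DE
  age := 100
  score := 1.5 (no value, default fills)
  => decoded: {"blob": 0xFF, "scores": [], "rating": 1.5, "price": null, "avatar": 0xFF, "signature": 0xC0DE, "age": 100, "score": 1.5}

forward: COMPATIBLE []; decoded: {"blob": 0xFF, "scores": [], "rating": 1.5, "price": null, "avatar": 0xFF, "signature": 0xC0DE, "age": 100, "score": 1.5}


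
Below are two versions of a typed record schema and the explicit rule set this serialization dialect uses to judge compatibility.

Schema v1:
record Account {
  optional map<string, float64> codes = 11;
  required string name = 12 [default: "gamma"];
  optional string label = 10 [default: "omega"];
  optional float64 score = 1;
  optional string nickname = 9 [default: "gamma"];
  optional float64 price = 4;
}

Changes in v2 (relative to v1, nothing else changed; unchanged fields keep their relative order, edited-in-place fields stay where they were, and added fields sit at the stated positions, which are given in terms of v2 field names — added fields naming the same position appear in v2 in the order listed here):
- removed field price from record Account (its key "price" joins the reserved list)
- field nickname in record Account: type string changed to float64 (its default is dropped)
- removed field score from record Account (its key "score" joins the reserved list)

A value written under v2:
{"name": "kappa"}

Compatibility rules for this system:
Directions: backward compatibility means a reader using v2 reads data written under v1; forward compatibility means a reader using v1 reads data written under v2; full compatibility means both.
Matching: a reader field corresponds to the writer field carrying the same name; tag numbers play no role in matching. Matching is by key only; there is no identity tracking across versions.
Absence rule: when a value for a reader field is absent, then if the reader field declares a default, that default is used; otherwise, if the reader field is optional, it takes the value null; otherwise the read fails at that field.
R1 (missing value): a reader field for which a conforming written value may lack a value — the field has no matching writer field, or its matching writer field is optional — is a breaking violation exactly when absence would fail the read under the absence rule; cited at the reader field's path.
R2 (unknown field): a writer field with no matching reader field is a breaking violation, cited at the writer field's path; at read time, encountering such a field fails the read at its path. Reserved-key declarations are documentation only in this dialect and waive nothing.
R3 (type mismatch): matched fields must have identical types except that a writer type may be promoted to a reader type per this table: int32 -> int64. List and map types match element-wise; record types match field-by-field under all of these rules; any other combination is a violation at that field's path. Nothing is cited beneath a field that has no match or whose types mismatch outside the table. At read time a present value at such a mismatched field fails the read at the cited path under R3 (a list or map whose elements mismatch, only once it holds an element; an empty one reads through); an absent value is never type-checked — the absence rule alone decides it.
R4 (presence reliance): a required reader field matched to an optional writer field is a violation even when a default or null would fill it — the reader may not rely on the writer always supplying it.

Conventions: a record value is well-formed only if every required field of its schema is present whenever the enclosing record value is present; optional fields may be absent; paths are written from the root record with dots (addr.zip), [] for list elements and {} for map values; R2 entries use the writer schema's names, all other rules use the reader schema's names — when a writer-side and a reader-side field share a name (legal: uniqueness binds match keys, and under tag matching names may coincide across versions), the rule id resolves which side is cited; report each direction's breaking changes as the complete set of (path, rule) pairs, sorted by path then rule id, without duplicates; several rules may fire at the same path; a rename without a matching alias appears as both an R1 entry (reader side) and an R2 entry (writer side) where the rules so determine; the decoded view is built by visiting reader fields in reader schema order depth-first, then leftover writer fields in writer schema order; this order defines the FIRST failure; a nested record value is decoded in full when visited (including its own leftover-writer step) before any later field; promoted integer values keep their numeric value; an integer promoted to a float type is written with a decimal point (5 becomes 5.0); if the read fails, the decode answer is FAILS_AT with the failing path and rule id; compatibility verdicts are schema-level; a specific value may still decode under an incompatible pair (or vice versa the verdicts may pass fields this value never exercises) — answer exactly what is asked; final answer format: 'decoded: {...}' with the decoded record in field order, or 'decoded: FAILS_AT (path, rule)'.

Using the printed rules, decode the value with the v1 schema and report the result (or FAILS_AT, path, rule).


arrows below run writer -> reader for Account
decode (reader v1):
  codes := null (absent, optional -> null)
  name := "kappa"
  label := "omega" (absent -> default)
  score := null (absent, optional -> null)
  nickname := "gamma" (absent -> default)
  price := null (absent, optional -> null)
  => decoded: {"codes": null, "name": "kappa", "label": "omega", "score": null, "nickname": "gamma", "price": null}
the rest of the Account diff is inert for this question:
  removed field price from record Account (its key "price" joins the reserved list) -> changes Account's schema-level verdicts only — the decode of this value is the same
  field nickname in record Account: type string changed to float64 (its default is dropped) -> changes Account's schema-level verdicts only — the decode of this value is the same
  removed field score from record Account (its key "score" joins the reserved list) -> changes Account's schema-level verdicts only — the decode of this value is the same

decoded: {"codes": null, "name": "kappa", "label": "omega", "score": null, "nickname": "gamma", "price": null}


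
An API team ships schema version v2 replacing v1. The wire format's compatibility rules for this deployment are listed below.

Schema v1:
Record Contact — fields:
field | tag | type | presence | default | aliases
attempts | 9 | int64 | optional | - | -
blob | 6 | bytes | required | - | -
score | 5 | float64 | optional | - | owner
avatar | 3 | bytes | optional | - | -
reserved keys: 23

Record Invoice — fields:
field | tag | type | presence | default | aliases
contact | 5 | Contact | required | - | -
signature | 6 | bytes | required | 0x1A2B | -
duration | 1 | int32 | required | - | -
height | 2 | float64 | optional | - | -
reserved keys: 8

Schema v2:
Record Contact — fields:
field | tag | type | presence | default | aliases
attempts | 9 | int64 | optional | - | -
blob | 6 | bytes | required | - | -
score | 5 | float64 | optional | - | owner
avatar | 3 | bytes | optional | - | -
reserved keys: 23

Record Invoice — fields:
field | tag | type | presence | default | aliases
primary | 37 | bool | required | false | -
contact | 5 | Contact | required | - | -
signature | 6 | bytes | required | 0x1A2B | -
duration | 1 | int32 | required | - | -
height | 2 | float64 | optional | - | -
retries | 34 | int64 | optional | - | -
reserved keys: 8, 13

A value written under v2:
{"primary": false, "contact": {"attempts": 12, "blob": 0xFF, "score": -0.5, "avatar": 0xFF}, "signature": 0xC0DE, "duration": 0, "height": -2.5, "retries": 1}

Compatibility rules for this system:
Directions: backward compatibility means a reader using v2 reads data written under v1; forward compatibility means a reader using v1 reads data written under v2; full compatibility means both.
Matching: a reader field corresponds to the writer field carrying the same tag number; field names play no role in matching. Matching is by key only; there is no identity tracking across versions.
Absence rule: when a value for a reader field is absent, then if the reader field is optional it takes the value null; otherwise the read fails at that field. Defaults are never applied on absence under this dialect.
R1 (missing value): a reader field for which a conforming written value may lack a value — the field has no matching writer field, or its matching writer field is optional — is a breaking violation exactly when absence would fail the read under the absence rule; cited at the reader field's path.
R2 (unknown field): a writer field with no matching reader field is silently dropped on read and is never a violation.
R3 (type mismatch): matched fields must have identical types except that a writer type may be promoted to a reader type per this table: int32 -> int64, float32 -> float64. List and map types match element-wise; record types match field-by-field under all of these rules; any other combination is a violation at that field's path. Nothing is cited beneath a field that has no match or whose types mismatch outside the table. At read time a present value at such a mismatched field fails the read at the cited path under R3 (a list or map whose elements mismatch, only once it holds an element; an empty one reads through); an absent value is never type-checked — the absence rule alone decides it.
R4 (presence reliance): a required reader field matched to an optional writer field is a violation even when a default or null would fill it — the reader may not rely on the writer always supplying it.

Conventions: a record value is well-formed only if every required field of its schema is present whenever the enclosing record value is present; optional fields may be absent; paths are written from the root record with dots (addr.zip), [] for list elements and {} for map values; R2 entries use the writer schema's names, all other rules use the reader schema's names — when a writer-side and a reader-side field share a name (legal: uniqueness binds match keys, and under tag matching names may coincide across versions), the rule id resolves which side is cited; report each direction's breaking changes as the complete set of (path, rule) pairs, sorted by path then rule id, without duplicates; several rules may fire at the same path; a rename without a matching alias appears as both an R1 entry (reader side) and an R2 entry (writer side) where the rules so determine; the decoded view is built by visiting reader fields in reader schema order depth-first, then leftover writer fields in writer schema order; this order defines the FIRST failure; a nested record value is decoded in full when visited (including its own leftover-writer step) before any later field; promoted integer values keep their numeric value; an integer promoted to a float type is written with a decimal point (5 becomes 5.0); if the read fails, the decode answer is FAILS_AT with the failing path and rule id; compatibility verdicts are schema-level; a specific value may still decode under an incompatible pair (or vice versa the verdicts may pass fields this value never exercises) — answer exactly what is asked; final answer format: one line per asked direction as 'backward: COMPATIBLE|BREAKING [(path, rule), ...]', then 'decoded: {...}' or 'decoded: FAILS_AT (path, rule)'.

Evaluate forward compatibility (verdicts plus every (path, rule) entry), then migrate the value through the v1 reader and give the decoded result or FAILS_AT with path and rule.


in Invoice below, arrows point writer -> reader
checking forward for Invoice: reader v1 against writer v2:
  contact: Contact -> Contact, writer required; from contact
  signature: bytes -> bytes, writer required; from signature
  duration: int32 -> int32, writer required; from duration
  height: float64 -> float64, writer optional; from height
  writer field primary has no reader counterpart
  writer field retries has no reader counterpart
  contact.attempts: int64 -> int64, writer optional; from contact.attempts
  contact.blob: bytes -> bytes, writer required; from contact.blob
  contact.score: float64 -> float64, writer optional; from contact.score
  contact.avatar: bytes -> bytes, writer optional; from contact.avatar
  nothing fires on Invoice: forward is COMPATIBLE
decoding the Invoice value with the v1 reader:
  contact.attempts := 12
  contact.blob := 0xFF
  contact.score := -0.5
  contact.avatar := 0xFF
  signature := 0xC0DE
  duration := 0
  height := -2.5
  writer primary: no reader field; dropped
  writer retries: no reader field; dropped
  => decoded: {"contact": {"attempts": 12, "blob": 0xFF, "score": -0.5, "avatar": 0xFF}, "signature": 0xC0DE, "duration": 0, "height": -2.5}
remaining Invoice differences; none change what is asked:
  added field retries to record Invoice: optional int64, tag 34 (in v2 it sits last) -> fires no rule on Invoice, leaving the asked answer as it is
  added field primary to record Invoice: required bool, tag 37, default false (in v2 it sits immediately before contact) -> affects backward compatibility only, which is not asked

forward: COMPATIBLE []; decoded: {"contact": {"attempts": 12, "blob": 0xFF, "score": -0.5, "avatar": 0xFF}, "signature": 0xC0DE, "duration": 0, "height": -2.5}


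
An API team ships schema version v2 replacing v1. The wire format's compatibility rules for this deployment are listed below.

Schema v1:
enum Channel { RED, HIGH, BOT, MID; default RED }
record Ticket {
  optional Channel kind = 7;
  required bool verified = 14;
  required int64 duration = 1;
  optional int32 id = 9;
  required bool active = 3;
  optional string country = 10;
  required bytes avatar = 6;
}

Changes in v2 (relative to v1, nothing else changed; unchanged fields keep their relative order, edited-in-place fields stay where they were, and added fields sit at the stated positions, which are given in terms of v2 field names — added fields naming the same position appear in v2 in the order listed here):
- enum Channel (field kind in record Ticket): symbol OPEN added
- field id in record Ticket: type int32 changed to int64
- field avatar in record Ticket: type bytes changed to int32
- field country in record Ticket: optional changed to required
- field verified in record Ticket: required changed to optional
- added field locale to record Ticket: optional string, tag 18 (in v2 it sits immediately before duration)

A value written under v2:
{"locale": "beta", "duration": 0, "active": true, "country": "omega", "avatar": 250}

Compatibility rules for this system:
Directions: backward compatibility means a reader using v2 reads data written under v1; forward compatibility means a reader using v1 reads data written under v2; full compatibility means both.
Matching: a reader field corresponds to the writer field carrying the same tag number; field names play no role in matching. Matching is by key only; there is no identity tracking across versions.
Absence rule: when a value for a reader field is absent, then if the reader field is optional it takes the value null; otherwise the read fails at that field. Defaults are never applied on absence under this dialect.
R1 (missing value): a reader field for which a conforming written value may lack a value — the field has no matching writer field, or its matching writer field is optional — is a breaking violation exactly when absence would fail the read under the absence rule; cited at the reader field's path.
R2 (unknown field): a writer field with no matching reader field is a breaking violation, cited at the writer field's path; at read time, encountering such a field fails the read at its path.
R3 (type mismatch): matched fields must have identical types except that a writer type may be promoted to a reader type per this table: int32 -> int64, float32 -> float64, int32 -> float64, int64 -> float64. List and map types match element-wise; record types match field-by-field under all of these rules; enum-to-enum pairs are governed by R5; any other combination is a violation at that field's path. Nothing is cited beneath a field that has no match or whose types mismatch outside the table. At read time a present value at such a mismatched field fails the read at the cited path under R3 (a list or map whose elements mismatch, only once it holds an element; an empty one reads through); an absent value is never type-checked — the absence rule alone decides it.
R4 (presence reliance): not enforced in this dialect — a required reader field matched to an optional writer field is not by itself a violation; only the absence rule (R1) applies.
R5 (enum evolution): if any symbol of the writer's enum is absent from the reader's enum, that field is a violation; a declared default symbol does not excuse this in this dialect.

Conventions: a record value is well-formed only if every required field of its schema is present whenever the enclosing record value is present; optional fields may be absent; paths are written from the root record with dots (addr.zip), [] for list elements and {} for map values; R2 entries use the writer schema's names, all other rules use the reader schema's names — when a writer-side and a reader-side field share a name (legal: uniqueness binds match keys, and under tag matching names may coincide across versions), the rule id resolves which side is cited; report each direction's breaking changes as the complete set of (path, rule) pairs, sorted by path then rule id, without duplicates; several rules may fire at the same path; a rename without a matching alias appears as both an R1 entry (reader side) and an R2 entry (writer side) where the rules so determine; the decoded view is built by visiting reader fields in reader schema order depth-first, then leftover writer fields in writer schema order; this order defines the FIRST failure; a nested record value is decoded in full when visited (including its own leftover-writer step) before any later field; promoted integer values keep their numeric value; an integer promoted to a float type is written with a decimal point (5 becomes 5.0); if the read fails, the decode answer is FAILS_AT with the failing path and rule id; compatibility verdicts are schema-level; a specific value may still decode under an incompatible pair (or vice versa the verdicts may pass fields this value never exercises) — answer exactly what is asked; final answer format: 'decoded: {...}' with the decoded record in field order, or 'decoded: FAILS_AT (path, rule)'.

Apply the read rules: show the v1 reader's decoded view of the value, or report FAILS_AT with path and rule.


decoded: FAILS_AT (verified, R1)

arrows below run writer -> reader for Ticket
decode walk for Ticket under reader schema v1:
  kind := null (not supplied -> null)
  read fails at verified under R1 (no fill)
  => FAILS_AT (verified, R1)
remaining Ticket differences; none change what is asked:
  enum Channel (field kind in record Ticket): symbol OPEN added -> changes Ticket's schema-level verdicts only — the decode of this value is the same
  field id in record Ticket: type int32 changed to int64 -> changes Ticket's schema-level verdicts only — the decode of this value is the same
  field avatar in record Ticket: type bytes changed to int32 -> changes Ticket's schema-level verdicts only — the decode of this value is the same
  field country in record Ticket: optional changed to required -> changes Ticket's schema-level verdicts only — the decode of this value is the same
  added field locale to record Ticket: optional string, tag 18 (in v2 it sits immediately before duration) -> changes Ticket's schema-level verdicts only — the decode of this value is the same


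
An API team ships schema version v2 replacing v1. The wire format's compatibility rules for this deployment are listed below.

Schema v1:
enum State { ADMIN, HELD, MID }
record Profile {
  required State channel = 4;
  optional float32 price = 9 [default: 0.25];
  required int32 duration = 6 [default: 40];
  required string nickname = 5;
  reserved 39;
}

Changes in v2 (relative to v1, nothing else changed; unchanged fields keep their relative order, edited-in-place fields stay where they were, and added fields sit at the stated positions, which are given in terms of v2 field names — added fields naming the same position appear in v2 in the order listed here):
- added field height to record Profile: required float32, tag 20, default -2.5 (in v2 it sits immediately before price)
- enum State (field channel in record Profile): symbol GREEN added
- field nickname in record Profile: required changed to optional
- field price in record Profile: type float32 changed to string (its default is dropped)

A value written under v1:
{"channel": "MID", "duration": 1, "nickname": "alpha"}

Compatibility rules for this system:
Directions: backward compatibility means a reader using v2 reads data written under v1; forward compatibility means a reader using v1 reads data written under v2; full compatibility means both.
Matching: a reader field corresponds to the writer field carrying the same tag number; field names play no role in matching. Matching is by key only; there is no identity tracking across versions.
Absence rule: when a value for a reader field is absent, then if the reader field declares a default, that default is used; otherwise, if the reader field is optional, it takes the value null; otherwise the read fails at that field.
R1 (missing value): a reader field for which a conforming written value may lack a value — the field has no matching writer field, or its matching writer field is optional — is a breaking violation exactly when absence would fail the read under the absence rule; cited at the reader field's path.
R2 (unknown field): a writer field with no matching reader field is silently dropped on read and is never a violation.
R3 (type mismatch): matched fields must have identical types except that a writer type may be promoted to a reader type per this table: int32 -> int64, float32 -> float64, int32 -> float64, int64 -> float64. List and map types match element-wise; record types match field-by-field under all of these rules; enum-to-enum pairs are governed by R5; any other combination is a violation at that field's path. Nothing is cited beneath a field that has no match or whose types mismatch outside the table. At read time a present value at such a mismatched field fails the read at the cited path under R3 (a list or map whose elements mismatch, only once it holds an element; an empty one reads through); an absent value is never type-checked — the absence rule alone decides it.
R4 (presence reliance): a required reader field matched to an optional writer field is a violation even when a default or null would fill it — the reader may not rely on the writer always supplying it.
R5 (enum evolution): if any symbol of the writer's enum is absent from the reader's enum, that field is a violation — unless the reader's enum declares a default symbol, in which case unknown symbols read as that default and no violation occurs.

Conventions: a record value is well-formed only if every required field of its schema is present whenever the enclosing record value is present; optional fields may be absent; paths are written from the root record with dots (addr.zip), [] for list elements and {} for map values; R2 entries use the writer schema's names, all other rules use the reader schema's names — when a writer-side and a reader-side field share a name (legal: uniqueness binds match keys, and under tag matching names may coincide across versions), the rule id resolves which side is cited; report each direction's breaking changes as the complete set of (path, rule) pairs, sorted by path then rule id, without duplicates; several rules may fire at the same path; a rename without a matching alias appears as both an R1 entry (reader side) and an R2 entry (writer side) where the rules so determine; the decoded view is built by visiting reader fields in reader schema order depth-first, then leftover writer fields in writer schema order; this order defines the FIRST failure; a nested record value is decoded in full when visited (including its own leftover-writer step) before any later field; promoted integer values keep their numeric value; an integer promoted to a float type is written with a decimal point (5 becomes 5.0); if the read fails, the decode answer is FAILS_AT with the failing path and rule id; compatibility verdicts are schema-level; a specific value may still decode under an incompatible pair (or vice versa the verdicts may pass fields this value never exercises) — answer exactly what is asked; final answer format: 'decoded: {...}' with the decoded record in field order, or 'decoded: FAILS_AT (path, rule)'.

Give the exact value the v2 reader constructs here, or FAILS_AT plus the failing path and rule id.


arrows below run writer -> reader for Profile
decoding the Profile value with the v2 reader:
  channel := "MID"
  height := -2.5 (absent -> default)
  price := null (absent, optional -> null)
  duration := 1
  nickname := "alpha"
  => decoded: {"channel": "MID", "height": -2.5, "price": null, "duration": 1, "nickname": "alpha"}
the rest of the Profile diff is inert for this question:
  enum State (field channel in record Profile): symbol GREEN added -> schema-level compatibility only; this Profile value's decode is unchanged
  field nickname in record Profile: required changed to optional -> schema-level compatibility only; this Profile value's decode is unchanged

decoded: {"channel": "MID", "height": -2.5, "price": null, "duration": 1, "nickname": "alpha"}


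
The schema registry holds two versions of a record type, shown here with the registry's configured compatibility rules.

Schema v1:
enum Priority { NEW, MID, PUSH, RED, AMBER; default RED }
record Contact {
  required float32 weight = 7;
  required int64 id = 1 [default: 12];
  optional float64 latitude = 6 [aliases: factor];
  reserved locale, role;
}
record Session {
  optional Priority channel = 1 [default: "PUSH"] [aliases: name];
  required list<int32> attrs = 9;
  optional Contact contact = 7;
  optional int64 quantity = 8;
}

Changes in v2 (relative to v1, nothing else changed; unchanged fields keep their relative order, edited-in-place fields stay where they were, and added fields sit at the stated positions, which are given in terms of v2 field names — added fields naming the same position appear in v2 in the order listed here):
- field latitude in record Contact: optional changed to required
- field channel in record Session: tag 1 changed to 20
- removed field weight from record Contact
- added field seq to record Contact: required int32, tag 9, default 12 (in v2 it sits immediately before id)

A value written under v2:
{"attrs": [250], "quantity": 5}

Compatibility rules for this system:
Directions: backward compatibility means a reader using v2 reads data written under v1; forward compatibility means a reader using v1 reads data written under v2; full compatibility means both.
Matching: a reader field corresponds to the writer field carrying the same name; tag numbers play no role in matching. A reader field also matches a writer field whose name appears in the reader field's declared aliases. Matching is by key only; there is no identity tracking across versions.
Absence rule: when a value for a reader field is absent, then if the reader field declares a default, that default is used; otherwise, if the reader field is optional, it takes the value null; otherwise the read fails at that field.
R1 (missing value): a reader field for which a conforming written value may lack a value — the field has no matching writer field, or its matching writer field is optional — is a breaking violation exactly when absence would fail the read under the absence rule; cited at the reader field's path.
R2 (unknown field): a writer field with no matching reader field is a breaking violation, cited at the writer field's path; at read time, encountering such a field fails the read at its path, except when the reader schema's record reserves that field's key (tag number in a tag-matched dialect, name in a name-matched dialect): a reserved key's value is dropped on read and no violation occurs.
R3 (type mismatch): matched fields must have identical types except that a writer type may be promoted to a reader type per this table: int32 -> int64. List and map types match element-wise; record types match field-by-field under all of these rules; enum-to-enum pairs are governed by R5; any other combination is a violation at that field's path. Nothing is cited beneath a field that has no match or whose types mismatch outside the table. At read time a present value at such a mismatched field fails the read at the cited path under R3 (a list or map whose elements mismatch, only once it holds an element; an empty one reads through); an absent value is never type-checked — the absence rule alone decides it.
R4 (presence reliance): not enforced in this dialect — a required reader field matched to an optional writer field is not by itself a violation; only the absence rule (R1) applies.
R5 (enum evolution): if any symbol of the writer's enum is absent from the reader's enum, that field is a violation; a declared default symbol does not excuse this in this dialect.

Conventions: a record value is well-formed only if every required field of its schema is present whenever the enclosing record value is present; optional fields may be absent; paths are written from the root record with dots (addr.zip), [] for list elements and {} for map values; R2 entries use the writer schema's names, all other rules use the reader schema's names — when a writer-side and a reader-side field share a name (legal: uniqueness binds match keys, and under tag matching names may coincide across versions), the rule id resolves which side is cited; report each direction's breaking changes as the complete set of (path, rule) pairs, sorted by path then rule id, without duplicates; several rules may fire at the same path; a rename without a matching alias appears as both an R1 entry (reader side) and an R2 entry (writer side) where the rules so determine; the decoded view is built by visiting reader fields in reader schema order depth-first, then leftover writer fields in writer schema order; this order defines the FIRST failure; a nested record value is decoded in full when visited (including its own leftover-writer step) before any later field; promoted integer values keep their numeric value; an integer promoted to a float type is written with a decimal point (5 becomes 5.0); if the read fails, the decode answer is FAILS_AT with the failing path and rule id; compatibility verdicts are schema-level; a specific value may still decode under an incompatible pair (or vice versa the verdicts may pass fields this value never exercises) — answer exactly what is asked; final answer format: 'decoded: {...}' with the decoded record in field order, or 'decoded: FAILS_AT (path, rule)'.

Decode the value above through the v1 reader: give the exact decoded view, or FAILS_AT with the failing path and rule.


decoded: {"channel": "PUSH", "attrs": [250], "contact": null, "quantity": 5}

in Session below, arrows point writer -> reader
decoding the Session value with the v1 reader:
  channel := "PUSH" (missing; default applied)
  attrs := [250]
  contact := null (missing; optional => null)
  quantity := 5
  => decoded: {"channel": "PUSH", "attrs": [250], "contact": null, "quantity": 5}
the other Session changes do not affect what is asked:
  field latitude in record Contact: optional changed to required -> matters for Session compatibility verdicts, not for this value's decode
  field channel in record Session: tag 1 changed to 20 -> triggers nothing under the printed rules; the Session answer is the same either way
  removed field weight from record Contact -> matters for Session compatibility verdicts, not for this value's decode
  added field seq to record Contact: required int32, tag 9, default 12 (in v2 it sits immediately before id) -> matters for Session compatibility verdicts, not for this value's decode
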